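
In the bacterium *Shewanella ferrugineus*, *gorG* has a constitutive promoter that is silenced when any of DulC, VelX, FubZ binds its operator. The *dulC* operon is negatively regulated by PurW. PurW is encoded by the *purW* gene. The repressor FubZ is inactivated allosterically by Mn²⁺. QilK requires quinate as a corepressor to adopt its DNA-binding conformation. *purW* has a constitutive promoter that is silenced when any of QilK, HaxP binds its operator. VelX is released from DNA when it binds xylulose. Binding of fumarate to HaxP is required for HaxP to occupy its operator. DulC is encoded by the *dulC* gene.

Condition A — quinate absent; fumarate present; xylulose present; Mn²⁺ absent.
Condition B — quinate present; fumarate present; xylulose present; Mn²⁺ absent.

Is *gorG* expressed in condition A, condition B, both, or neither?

neither

Condition A:
Quinate is absent, so QilK is inactive.
Fumarate is present, so HaxP is active.
With repressor HaxP bound, *purW* is not transcribed.
So PurW is not produced.
With no repressor bound, *dulC* is transcribed.
So DulC is produced and active.
Xylulose is present, so VelX is inactive.
Mn²⁺ is absent, so FubZ is active.
With repressor DulC bound, *gorG* is not transcribed.
→ *gorG* is OFF in A.
Condition B:
Quinate is present, so QilK is active.
Fumarate is present, so HaxP is active.
With repressor QilK bound, *purW* is not transcribed.
So PurW is not produced.
With no repressor bound, *dulC* is transcribed.
So DulC is produced and active.
Xylulose is present, so VelX is inactive.
Mn²⁺ is absent, so FubZ is active.
With repressor DulC bound, *gorG* is not transcribed.
→ *gorG* is OFF in B.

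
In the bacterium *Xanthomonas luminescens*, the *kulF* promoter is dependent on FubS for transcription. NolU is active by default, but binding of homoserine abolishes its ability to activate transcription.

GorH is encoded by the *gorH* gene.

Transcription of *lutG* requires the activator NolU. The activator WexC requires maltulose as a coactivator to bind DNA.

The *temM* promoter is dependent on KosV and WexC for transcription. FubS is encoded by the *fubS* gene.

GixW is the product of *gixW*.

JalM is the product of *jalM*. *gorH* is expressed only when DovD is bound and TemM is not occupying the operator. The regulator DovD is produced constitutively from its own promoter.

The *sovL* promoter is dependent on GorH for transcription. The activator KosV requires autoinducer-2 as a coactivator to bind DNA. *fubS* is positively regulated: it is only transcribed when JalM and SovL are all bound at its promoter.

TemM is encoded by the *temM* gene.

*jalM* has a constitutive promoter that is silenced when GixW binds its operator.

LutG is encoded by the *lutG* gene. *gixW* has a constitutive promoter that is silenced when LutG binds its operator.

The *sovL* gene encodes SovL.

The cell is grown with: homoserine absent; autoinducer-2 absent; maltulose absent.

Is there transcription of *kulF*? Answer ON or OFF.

Homoserine is absent, so NolU is active.
No repressor is bound and NolU is active, so *lutG* is transcribed.
So LutG is produced and active.
With repressor LutG bound, *gixW* is not transcribed.
So GixW is not produced.
With no repressor bound, *jalM* is transcribed.
So JalM is produced and active.
Autoinducer-2 is absent, so KosV is inactive.
Maltulose is absent, so WexC is inactive.
Required activator KosV is absent, so *temM* is not transcribed.
So TemM is not produced.
DovD is produced constitutively and is active.
No repressor is bound and DovD is active, so *gorH* is transcribed.
So GorH is produced and active.
No repressor is bound and GorH is active, so *sovL* is transcribed.
So SovL is produced and active.
No repressor is bound and JalM and SovL are active, so *fubS* is transcribed.
So FubS is produced and active.
No repressor is bound and FubS is active, so *kulF* is transcribed.

ON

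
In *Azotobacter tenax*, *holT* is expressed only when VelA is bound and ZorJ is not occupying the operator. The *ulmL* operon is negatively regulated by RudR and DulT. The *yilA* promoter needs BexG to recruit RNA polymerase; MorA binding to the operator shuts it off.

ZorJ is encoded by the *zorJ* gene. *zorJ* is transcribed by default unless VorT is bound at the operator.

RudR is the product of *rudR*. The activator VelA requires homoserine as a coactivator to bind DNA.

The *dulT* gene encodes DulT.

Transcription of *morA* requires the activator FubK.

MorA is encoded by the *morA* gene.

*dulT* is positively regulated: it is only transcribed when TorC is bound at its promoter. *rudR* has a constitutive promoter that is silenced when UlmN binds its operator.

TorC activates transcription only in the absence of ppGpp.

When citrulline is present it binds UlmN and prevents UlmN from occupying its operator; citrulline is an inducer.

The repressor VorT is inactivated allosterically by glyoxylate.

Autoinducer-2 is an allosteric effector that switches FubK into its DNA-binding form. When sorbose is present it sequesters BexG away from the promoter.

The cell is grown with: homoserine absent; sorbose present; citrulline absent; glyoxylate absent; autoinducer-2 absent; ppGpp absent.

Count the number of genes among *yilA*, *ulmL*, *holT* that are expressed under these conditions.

Sorbose is present, so BexG is inactive.
Autoinducer-2 is absent, so FubK is inactive.
Required activator FubK is absent, so *morA* is not transcribed.
So MorA is not produced.
Required activator BexG is absent, so *yilA* is not transcribed.
→ *yilA* is OFF.
Citrulline is absent, so UlmN is active.
With repressor UlmN bound, *rudR* is not transcribed.
So RudR is not produced.
ppGpp is absent, so TorC is active.
No repressor is bound and TorC is active, so *dulT* is transcribed.
So DulT is produced and active.
With repressor DulT bound, *ulmL* is not transcribed.
→ *ulmL* is OFF.
Homoserine is absent, so VelA is inactive.
Glyoxylate is absent, so VorT is active.
With repressor VorT bound, *zorJ* is not transcribed.
So ZorJ is not produced.
Required activator VelA is absent, so *holT* is not transcribed.
→ *holT* is OFF.
0 of the 3 genes are transcribed.

0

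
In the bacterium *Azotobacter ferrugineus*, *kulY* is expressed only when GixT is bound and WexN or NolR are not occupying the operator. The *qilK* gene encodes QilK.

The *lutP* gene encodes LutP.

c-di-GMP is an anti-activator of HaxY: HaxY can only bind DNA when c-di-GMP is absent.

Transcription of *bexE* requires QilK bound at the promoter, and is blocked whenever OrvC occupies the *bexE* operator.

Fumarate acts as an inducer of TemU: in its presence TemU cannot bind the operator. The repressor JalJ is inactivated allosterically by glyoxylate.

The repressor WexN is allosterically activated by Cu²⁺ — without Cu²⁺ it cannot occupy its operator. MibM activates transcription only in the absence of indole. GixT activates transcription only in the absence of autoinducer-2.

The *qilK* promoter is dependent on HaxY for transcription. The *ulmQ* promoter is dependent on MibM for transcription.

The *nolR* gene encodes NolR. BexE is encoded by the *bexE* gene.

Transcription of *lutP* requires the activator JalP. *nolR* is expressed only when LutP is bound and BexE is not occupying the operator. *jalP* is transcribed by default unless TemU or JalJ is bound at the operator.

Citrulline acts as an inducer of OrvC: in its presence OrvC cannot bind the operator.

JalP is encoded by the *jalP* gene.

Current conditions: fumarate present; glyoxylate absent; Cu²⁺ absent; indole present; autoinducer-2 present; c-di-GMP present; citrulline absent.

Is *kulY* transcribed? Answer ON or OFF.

OFF

Cu²⁺ is absent, so WexN is inactive.
Autoinducer-2 is present, so GixT is inactive.
Fumarate is present, so TemU is inactive.
Glyoxylate is absent, so JalJ is active.
With repressor JalJ bound, *jalP* is not transcribed.
So JalP is not produced.
Required activator JalP is absent, so *lutP* is not transcribed.
So LutP is not produced.
Citrulline is absent, so OrvC is active.
c-di-GMP is present, so HaxY is inactive.
Required activator HaxY is absent, so *qilK* is not transcribed.
So QilK is not produced.
With repressor OrvC bound, *bexE* is not transcribed.
So BexE is not produced.
Required activator LutP is absent, so *nolR* is not transcribed.
So NolR is not produced.
Required activator GixT is absent, so *kulY* is not transcribed.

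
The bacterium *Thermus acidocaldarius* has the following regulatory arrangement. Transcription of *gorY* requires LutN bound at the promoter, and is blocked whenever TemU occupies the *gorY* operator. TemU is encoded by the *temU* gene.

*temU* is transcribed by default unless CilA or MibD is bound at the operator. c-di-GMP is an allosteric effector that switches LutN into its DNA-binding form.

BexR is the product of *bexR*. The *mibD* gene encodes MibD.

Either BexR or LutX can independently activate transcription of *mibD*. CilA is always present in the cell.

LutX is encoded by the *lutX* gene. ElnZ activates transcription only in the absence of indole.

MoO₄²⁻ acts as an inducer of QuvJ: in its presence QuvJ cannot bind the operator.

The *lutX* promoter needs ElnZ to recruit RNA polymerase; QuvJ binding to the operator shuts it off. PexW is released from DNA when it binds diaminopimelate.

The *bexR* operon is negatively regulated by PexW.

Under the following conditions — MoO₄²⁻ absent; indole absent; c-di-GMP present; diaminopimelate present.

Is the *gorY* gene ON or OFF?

ON

CilA is produced constitutively and is active.
Diaminopimelate is present, so PexW is inactive.
With no repressor bound, *bexR* is transcribed.
So BexR is produced and active.
Indole is absent, so ElnZ is active.
MoO₄²⁻ is absent, so QuvJ is active.
With repressor QuvJ bound, *lutX* is not transcribed.
So LutX is not produced.
Activator BexR is present, so *mibD* is transcribed.
So MibD is produced and active.
With repressor CilA bound, *temU* is not transcribed.
So TemU is not produced.
c-di-GMP is present, so LutN is active.
No repressor is bound and LutN is active, so *gorY* is transcribed.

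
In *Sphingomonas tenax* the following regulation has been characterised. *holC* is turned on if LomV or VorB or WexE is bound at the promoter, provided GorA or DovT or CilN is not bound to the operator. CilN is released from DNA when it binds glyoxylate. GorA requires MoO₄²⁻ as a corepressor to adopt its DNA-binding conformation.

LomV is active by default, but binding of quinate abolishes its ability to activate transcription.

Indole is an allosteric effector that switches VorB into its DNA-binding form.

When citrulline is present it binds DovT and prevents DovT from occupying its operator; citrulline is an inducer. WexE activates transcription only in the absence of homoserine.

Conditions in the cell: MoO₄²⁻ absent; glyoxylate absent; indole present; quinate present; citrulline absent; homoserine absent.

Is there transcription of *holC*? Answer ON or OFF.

OFF

Quinate is present, so LomV is inactive.
Indole is present, so VorB is active.
MoO₄²⁻ is absent, so GorA is inactive.
Citrulline is absent, so DovT is active.
Glyoxylate is absent, so CilN is active.
Homoserine is absent, so WexE is active.
With repressor DovT bound, *holC* is not transcribed.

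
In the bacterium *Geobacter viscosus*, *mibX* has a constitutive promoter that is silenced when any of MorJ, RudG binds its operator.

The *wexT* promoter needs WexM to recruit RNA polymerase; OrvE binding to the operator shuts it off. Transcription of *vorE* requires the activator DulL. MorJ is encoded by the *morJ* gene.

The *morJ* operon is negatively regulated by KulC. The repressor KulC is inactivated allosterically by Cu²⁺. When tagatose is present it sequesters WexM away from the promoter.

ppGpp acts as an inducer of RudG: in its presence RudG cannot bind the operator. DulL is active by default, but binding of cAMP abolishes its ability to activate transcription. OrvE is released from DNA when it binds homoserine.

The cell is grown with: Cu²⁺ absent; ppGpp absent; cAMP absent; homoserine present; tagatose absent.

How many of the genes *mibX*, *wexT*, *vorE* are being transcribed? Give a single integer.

Cu²⁺ is absent, so KulC is active.
With repressor KulC bound, *morJ* is not transcribed.
So MorJ is not produced.
ppGpp is absent, so RudG is active.
With repressor RudG bound, *mibX* is not transcribed.
→ *mibX* is OFF.
Tagatose is absent, so WexM is active.
Homoserine is present, so OrvE is inactive.
No repressor is bound and WexM is active, so *wexT* is transcribed.
→ *wexT* is ON.
cAMP is absent, so DulL is active.
No repressor is bound and DulL is active, so *vorE* is transcribed.
→ *vorE* is ON.
2 of the 3 genes are transcribed.

2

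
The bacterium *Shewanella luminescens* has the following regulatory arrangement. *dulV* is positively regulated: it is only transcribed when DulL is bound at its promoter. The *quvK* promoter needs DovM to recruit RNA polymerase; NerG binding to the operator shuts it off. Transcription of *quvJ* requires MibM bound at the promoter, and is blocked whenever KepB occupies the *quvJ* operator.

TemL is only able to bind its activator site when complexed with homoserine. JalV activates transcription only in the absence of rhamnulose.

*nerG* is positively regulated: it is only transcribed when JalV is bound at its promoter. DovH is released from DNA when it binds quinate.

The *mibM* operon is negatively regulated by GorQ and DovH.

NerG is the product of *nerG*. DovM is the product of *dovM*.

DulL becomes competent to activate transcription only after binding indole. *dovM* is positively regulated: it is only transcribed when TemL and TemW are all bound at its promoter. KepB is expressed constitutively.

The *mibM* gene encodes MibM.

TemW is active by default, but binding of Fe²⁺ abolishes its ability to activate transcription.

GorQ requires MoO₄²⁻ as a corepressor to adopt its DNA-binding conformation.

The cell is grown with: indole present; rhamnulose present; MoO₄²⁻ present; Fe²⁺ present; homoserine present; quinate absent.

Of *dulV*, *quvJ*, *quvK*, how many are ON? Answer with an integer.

1

Indole is present, so DulL is active.
No repressor is bound and DulL is active, so *dulV* is transcribed.
→ *dulV* is ON.
KepB is produced constitutively and is active.
MoO₄²⁻ is present, so GorQ is active.
Quinate is absent, so DovH is active.
With repressor GorQ bound, *mibM* is not transcribed.
So MibM is not produced.
With repressor KepB bound, *quvJ* is not transcribed.
→ *quvJ* is OFF.
Rhamnulose is present, so JalV is inactive.
Required activator JalV is absent, so *nerG* is not transcribed.
So NerG is not produced.
Homoserine is present, so TemL is active.
Fe²⁺ is present, so TemW is inactive.
Required activator TemW is absent, so *dovM* is not transcribed.
So DovM is not produced.
Required activator DovM is absent, so *quvK* is not transcribed.
→ *quvK* is OFF.
1 of the 3 genes is transcribed.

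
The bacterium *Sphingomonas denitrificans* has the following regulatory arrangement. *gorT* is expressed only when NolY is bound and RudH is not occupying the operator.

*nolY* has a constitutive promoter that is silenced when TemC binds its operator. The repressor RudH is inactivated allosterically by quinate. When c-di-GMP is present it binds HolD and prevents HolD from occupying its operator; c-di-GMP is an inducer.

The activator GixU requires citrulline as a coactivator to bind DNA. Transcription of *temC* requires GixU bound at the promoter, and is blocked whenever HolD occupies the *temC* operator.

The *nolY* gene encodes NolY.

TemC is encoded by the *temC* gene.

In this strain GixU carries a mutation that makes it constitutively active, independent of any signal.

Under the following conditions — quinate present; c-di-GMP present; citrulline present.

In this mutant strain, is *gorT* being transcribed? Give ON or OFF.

OFF

Quinate is present, so RudH is inactive.
c-di-GMP is present, so HolD is inactive.
GixU is constitutively active in this strain.
No repressor is bound and GixU is active, so *temC* is transcribed.
So TemC is produced and active.
With repressor TemC bound, *nolY* is not transcribed.
So NolY is not produced.
Required activator NolY is absent, so *gorT* is not transcribed.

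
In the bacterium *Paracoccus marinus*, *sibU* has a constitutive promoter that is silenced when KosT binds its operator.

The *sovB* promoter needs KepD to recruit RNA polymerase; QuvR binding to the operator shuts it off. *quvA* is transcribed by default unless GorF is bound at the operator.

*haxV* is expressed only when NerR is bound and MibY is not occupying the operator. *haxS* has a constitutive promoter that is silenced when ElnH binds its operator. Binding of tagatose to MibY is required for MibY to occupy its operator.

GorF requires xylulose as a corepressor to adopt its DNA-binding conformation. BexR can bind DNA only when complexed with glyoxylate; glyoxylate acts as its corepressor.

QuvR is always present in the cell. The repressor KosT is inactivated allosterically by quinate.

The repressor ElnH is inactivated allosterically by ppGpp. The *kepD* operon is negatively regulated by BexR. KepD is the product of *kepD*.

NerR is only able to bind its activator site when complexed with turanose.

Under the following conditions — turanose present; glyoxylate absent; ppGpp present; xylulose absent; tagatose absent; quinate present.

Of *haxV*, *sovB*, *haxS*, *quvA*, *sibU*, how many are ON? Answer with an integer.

Tagatose is absent, so MibY is inactive.
Turanose is present, so NerR is active.
No repressor is bound and NerR is active, so *haxV* is transcribed.
→ *haxV* is ON.
Glyoxylate is absent, so BexR is inactive.
With no repressor bound, *kepD* is transcribed.
So KepD is produced and active.
QuvR is produced constitutively and is active.
With repressor QuvR bound, *sovB* is not transcribed.
→ *sovB* is OFF.
ppGpp is present, so ElnH is inactive.
With no repressor bound, *haxS* is transcribed.
→ *haxS* is ON.
Xylulose is absent, so GorF is inactive.
With no repressor bound, *quvA* is transcribed.
→ *quvA* is ON.
Quinate is present, so KosT is inactive.
With no repressor bound, *sibU* is transcribed.
→ *sibU* is ON.
4 of the 5 genes are transcribed.

4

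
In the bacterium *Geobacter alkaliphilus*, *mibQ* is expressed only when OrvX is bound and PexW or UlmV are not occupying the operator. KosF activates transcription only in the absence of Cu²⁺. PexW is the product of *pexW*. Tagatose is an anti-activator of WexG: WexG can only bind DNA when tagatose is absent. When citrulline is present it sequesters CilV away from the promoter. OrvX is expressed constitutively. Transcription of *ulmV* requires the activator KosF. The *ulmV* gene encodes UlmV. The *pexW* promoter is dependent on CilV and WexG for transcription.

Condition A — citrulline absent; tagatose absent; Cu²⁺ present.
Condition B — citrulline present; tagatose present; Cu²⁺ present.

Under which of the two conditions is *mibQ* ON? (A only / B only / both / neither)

B only

Condition A:
OrvX is produced constitutively and is active.
Citrulline is absent, so CilV is active.
Tagatose is absent, so WexG is active.
No repressor is bound and CilV and WexG are active, so *pexW* is transcribed.
So PexW is produced and active.
Cu²⁺ is present, so KosF is inactive.
Required activator KosF is absent, so *ulmV* is not transcribed.
So UlmV is not produced.
With repressor PexW bound, *mibQ* is not transcribed.
→ *mibQ* is OFF in A.
Condition B:
OrvX is produced constitutively and is active.
Citrulline is present, so CilV is inactive.
Tagatose is present, so WexG is inactive.
Required activator CilV is absent, so *pexW* is not transcribed.
So PexW is not produced.
Cu²⁺ is present, so KosF is inactive.
Required activator KosF is absent, so *ulmV* is not transcribed.
So UlmV is not produced.
No repressor is bound and OrvX is active, so *mibQ* is transcribed.
→ *mibQ* is ON in B.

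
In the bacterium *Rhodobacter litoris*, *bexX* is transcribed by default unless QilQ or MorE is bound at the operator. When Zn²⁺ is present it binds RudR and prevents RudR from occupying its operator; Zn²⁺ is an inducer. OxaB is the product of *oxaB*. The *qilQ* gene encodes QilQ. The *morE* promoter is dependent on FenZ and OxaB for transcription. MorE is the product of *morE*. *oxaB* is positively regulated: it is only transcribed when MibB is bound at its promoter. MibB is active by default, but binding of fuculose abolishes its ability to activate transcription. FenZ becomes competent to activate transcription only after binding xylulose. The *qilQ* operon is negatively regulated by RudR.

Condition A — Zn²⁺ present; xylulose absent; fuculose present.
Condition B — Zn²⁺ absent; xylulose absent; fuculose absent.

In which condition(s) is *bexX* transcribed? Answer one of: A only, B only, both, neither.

Condition A:
Zn²⁺ is present, so RudR is inactive.
With no repressor bound, *qilQ* is transcribed.
So QilQ is produced and active.
Xylulose is absent, so FenZ is inactive.
Fuculose is present, so MibB is inactive.
Required activator MibB is absent, so *oxaB* is not transcribed.
So OxaB is not produced.
Required activator FenZ is absent, so *morE* is not transcribed.
So MorE is not produced.
With repressor QilQ bound, *bexX* is not transcribed.
→ *bexX* is OFF in A.
Condition B:
Zn²⁺ is absent, so RudR is active.
With repressor RudR bound, *qilQ* is not transcribed.
So QilQ is not produced.
Xylulose is absent, so FenZ is inactive.
Fuculose is absent, so MibB is active.
No repressor is bound and MibB is active, so *oxaB* is transcribed.
So OxaB is produced and active.
Required activator FenZ is absent, so *morE* is not transcribed.
So MorE is not produced.
With no repressor bound, *bexX* is transcribed.
→ *bexX* is ON in B.

B only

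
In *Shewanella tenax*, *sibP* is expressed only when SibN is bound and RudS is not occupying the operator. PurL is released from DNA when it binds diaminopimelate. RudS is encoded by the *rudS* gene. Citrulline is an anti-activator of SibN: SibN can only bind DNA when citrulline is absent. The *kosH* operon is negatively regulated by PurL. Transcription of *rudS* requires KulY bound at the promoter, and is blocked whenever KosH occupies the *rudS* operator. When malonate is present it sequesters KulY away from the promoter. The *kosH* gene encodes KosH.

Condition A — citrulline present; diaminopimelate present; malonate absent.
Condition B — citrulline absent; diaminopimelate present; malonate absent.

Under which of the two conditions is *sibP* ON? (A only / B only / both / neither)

B only

Condition A:
Citrulline is present, so SibN is inactive.
Diaminopimelate is present, so PurL is inactive.
With no repressor bound, *kosH* is transcribed.
So KosH is produced and active.
Malonate is absent, so KulY is active.
With repressor KosH bound, *rudS* is not transcribed.
So RudS is not produced.
Required activator SibN is absent, so *sibP* is not transcribed.
→ *sibP* is OFF in A.
Condition B:
Citrulline is absent, so SibN is active.
Diaminopimelate is present, so PurL is inactive.
With no repressor bound, *kosH* is transcribed.
So KosH is produced and active.
Malonate is absent, so KulY is active.
With repressor KosH bound, *rudS* is not transcribed.
So RudS is not produced.
No repressor is bound and SibN is active, so *sibP* is transcribed.
→ *sibP* is ON in B.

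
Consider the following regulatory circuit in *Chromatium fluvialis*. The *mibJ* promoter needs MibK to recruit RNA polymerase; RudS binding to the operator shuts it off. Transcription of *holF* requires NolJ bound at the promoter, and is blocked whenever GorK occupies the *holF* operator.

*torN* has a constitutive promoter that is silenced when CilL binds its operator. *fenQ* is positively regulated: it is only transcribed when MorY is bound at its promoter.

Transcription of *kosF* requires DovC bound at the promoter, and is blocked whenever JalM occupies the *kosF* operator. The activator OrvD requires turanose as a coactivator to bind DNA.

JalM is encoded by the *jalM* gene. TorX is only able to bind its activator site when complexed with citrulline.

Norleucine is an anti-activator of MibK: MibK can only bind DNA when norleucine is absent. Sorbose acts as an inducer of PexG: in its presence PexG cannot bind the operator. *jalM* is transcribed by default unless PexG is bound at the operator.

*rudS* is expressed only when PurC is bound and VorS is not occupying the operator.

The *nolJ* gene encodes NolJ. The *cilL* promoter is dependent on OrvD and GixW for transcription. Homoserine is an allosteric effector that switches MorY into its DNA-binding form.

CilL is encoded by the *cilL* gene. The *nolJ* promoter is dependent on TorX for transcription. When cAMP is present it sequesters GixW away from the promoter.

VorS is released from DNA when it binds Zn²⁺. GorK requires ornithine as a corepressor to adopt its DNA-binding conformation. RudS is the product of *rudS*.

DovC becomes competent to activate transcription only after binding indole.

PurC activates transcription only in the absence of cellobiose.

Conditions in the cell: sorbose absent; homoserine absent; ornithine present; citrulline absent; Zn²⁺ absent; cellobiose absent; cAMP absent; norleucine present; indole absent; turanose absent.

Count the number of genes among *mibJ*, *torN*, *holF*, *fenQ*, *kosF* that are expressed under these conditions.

Norleucine is present, so MibK is inactive.
Zn²⁺ is absent, so VorS is active.
Cellobiose is absent, so PurC is active.
With repressor VorS bound, *rudS* is not transcribed.
So RudS is not produced.
Required activator MibK is absent, so *mibJ* is not transcribed.
→ *mibJ* is OFF.
Turanose is absent, so OrvD is inactive.
cAMP is absent, so GixW is active.
Required activator OrvD is absent, so *cilL* is not transcribed.
So CilL is not produced.
With no repressor bound, *torN* is transcribed.
→ *torN* is ON.
Ornithine is present, so GorK is active.
Citrulline is absent, so TorX is inactive.
Required activator TorX is absent, so *nolJ* is not transcribed.
So NolJ is not produced.
With repressor GorK bound, *holF* is not transcribed.
→ *holF* is OFF.
Homoserine is absent, so MorY is inactive.
Required activator MorY is absent, so *fenQ* is not transcribed.
→ *fenQ* is OFF.
Sorbose is absent, so PexG is active.
With repressor PexG bound, *jalM* is not transcribed.
So JalM is not produced.
Indole is absent, so DovC is inactive.
Required activator DovC is absent, so *kosF* is not transcribed.
→ *kosF* is OFF.
1 of the 5 genes is transcribed.

1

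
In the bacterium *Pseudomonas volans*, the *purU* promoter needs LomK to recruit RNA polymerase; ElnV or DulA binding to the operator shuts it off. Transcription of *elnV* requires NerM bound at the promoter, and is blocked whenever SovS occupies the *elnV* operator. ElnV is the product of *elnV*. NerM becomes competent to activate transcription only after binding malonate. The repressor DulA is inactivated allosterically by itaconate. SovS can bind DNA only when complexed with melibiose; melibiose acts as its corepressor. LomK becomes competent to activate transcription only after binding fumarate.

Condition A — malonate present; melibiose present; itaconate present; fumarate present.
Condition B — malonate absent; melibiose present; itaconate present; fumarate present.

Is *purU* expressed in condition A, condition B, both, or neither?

both

Condition A:
Malonate is present, so NerM is active.
Melibiose is present, so SovS is active.
With repressor SovS bound, *elnV* is not transcribed.
So ElnV is not produced.
Itaconate is present, so DulA is inactive.
Fumarate is present, so LomK is active.
No repressor is bound and LomK is active, so *purU* is transcribed.
→ *purU* is ON in A.
Condition B:
Malonate is absent, so NerM is inactive.
Melibiose is present, so SovS is active.
With repressor SovS bound, *elnV* is not transcribed.
So ElnV is not produced.
Itaconate is present, so DulA is inactive.
Fumarate is present, so LomK is active.
No repressor is bound and LomK is active, so *purU* is transcribed.
→ *purU* is ON in B.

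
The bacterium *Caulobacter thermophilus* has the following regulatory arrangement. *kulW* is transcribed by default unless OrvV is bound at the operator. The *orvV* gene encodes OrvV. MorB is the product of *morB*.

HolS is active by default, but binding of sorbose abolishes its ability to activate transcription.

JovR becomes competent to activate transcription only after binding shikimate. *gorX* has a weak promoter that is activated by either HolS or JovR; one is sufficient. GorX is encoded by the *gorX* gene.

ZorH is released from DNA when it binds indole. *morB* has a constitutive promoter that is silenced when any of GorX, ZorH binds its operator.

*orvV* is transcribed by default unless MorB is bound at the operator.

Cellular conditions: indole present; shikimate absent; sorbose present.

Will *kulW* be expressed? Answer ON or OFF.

ON

Sorbose is present, so HolS is inactive.
Shikimate is absent, so JovR is inactive.
No activator is available at the *gorX* promoter, so *gorX* is not transcribed.
So GorX is not produced.
Indole is present, so ZorH is inactive.
With no repressor bound, *morB* is transcribed.
So MorB is produced and active.
With repressor MorB bound, *orvV* is not transcribed.
So OrvV is not produced.
With no repressor bound, *kulW* is transcribed.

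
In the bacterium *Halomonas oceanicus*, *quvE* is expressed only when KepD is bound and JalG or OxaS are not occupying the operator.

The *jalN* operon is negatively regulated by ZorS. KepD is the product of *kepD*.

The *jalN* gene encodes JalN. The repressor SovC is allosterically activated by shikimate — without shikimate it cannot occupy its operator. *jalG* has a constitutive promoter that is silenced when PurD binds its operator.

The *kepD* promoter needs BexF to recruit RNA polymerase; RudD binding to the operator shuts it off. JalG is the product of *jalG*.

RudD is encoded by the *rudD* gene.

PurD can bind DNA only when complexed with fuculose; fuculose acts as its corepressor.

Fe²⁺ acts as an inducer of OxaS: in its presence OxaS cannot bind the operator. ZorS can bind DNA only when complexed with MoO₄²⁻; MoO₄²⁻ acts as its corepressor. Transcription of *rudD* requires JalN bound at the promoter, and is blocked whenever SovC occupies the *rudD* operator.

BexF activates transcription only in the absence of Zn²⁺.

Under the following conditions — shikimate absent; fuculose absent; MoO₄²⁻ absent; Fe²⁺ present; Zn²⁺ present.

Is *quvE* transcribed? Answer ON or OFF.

Fuculose is absent, so PurD is inactive.
With no repressor bound, *jalG* is transcribed.
So JalG is produced and active.
Shikimate is absent, so SovC is inactive.
MoO₄²⁻ is absent, so ZorS is inactive.
With no repressor bound, *jalN* is transcribed.
So JalN is produced and active.
No repressor is bound and JalN is active, so *rudD* is transcribed.
So RudD is produced and active.
Zn²⁺ is present, so BexF is inactive.
With repressor RudD bound, *kepD* is not transcribed.
So KepD is not produced.
Fe²⁺ is present, so OxaS is inactive.
With repressor JalG bound, *quvE* is not transcribed.

OFF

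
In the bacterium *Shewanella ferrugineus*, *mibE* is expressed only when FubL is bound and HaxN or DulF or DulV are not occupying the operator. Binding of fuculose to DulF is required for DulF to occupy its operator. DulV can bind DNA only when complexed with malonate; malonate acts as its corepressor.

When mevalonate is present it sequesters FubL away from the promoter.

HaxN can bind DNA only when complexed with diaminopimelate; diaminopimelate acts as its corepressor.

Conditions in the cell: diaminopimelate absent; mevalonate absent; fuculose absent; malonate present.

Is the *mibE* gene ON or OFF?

Diaminopimelate is absent, so HaxN is inactive.
Mevalonate is absent, so FubL is active.
Fuculose is absent, so DulF is inactive.
Malonate is present, so DulV is active.
With repressor DulV bound, *mibE* is not transcribed.

OFF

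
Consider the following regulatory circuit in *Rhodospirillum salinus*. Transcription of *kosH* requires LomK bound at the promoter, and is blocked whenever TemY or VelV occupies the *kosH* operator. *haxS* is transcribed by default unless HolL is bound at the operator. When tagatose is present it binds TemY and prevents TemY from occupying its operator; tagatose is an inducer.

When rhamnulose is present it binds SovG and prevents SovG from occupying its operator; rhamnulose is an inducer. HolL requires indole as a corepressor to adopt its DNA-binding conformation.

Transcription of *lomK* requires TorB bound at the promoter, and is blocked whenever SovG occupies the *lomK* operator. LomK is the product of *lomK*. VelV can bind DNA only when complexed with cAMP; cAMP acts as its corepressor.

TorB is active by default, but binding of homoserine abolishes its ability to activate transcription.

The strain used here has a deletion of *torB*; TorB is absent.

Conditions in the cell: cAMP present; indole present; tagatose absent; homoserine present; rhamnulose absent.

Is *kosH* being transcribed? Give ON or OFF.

TorB is non-functional in this strain, so it has no effect.
Rhamnulose is absent, so SovG is active.
With repressor SovG bound, *lomK* is not transcribed.
So LomK is not produced.
Tagatose is absent, so TemY is active.
cAMP is present, so VelV is active.
With repressor TemY bound, *kosH* is not transcribed.

OFF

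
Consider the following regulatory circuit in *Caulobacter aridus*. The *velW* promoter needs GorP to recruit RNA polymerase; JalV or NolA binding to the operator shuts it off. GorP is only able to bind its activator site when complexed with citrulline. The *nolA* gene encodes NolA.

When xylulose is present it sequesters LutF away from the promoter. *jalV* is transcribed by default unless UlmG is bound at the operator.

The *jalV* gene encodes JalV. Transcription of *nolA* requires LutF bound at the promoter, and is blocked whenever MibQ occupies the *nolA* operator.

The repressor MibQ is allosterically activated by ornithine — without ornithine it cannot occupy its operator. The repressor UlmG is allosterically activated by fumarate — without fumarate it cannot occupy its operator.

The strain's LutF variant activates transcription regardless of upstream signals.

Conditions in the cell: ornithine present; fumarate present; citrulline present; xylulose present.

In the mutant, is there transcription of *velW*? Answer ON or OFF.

Citrulline is present, so GorP is active.
Fumarate is present, so UlmG is active.
With repressor UlmG bound, *jalV* is not transcribed.
So JalV is not produced.
Ornithine is present, so MibQ is active.
LutF is constitutively active in this strain.
With repressor MibQ bound, *nolA* is not transcribed.
So NolA is not produced.
No repressor is bound and GorP is active, so *velW* is transcribed.

ON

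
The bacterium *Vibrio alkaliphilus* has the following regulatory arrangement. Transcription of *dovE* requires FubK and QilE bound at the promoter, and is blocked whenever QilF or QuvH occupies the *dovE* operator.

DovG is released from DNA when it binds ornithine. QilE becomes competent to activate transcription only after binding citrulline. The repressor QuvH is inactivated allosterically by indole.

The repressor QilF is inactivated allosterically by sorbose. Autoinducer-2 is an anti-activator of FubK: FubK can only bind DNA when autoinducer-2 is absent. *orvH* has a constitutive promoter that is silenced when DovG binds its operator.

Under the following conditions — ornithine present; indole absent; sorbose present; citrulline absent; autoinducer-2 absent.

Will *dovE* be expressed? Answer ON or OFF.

Sorbose is present, so QilF is inactive.
Autoinducer-2 is absent, so FubK is active.
Indole is absent, so QuvH is active.
Citrulline is absent, so QilE is inactive.
With repressor QuvH bound, *dovE* is not transcribed.

OFF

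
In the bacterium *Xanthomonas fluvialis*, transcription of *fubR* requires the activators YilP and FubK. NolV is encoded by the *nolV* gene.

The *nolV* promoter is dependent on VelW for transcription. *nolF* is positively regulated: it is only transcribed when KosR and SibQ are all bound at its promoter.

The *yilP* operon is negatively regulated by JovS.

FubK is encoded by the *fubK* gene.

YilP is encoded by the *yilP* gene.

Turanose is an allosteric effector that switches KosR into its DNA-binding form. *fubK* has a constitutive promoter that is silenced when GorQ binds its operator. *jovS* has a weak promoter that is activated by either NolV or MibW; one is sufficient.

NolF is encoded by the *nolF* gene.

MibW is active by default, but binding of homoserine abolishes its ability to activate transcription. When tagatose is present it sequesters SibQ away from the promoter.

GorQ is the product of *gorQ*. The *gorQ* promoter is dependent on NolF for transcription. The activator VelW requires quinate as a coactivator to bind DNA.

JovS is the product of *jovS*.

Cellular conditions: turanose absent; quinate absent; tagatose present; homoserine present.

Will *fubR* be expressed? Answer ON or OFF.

Quinate is absent, so VelW is inactive.
Required activator VelW is absent, so *nolV* is not transcribed.
So NolV is not produced.
Homoserine is present, so MibW is inactive.
No activator is available at the *jovS* promoter, so *jovS* is not transcribed.
So JovS is not produced.
With no repressor bound, *yilP* is transcribed.
So YilP is produced and active.
Turanose is absent, so KosR is inactive.
Tagatose is present, so SibQ is inactive.
Required activator KosR is absent, so *nolF* is not transcribed.
So NolF is not produced.
Required activator NolF is absent, so *gorQ* is not transcribed.
So GorQ is not produced.
With no repressor bound, *fubK* is transcribed.
So FubK is produced and active.
No repressor is bound and YilP and FubK are active, so *fubR* is transcribed.

ON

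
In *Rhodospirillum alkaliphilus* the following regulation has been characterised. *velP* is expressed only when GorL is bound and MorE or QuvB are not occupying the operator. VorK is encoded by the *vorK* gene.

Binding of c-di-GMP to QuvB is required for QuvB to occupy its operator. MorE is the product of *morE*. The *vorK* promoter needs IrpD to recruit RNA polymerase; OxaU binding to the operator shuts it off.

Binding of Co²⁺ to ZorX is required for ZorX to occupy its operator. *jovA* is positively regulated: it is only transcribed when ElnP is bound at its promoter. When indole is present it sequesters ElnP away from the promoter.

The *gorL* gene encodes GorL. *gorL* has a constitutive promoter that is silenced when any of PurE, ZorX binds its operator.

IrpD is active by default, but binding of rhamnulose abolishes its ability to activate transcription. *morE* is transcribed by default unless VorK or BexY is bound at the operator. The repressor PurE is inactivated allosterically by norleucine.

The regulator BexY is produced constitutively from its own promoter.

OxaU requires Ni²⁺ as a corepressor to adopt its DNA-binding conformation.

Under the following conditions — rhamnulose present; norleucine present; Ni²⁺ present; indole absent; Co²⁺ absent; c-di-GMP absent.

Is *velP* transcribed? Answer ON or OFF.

Ni²⁺ is present, so OxaU is active.
Rhamnulose is present, so IrpD is inactive.
With repressor OxaU bound, *vorK* is not transcribed.
So VorK is not produced.
BexY is produced constitutively and is active.
With repressor BexY bound, *morE* is not transcribed.
So MorE is not produced.
c-di-GMP is absent, so QuvB is inactive.
Norleucine is present, so PurE is inactive.
Co²⁺ is absent, so ZorX is inactive.
With no repressor bound, *gorL* is transcribed.
So GorL is produced and active.
No repressor is bound and GorL is active, so *velP* is transcribed.

ON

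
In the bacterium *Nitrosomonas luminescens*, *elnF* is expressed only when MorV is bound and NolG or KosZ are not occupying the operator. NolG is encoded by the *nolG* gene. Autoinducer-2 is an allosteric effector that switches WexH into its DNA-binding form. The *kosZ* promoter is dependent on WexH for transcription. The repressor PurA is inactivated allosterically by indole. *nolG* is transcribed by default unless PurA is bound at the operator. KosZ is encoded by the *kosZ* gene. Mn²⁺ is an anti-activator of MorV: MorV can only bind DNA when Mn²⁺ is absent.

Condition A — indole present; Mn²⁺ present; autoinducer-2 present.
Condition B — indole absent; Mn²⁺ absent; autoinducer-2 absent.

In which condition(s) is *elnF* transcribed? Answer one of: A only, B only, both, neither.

B only

Condition A:
Indole is present, so PurA is inactive.
With no repressor bound, *nolG* is transcribed.
So NolG is produced and active.
Mn²⁺ is present, so MorV is inactive.
Autoinducer-2 is present, so WexH is active.
No repressor is bound and WexH is active, so *kosZ* is transcribed.
So KosZ is produced and active.
With repressor NolG bound, *elnF* is not transcribed.
→ *elnF* is OFF in A.
Condition B:
Indole is absent, so PurA is active.
With repressor PurA bound, *nolG* is not transcribed.
So NolG is not produced.
Mn²⁺ is absent, so MorV is active.
Autoinducer-2 is absent, so WexH is inactive.
Required activator WexH is absent, so *kosZ* is not transcribed.
So KosZ is not produced.
No repressor is bound and MorV is active, so *elnF* is transcribed.
→ *elnF* is ON in B.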